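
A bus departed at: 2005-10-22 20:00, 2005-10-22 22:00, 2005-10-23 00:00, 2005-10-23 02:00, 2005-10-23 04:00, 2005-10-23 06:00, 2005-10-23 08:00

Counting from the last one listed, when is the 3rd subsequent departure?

Gaps: 2, 2, 2, 2, 2, 2 hours — each event is 2 hours after the previous one.
2005-10-23 08:00 + 2 h = 2005-10-23 10:00.
2005-10-23 10:00 + 2 h = 2005-10-23 12:00.
2005-10-23 12:00 + 2 h = 2005-10-23 14:00.

2005-10-23 14:00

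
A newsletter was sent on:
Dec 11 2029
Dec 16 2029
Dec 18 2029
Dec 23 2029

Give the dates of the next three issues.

Dec 25 2029, Dec 30 2029, Jan 1 2030

The gap pattern 5, 2, 5 repeats every 2 events.
These are the Tuesdays and Sundays of each week.
The following Tuesday is Dec 25 2029.
Next Sunday: Dec 30 2029.
Next Tuesday: Jan 1 2030.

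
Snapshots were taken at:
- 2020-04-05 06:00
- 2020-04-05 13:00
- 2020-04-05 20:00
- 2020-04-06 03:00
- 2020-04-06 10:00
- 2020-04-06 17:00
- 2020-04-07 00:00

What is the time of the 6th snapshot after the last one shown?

Spacing: 7, 7, 7, 7, 7, 7 h — constant 7 h.
2020-04-07 00:00 + 7 h = 2020-04-07 07:00.
2020-04-07 07:00 + 7 h = 2020-04-07 14:00.
2020-04-07 14:00 + 7 h = 2020-04-07 21:00.
2020-04-07 21:00 + 7 h = 2020-04-08 04:00.
2020-04-08 04:00 + 7 h = 2020-04-08 11:00.
2020-04-08 11:00 + 7 h = 2020-04-08 18:00.

2020-04-08 18:00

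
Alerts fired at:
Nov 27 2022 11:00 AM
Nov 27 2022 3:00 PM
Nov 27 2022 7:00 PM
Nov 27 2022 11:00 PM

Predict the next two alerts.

Gaps: 4, 4, 4 hours — each event is 4 hours after the previous one.
Nov 27 2022 11:00 PM + 4 h = Nov 28 2022 3:00 AM.
Nov 28 2022 3:00 AM + 4 h = Nov 28 2022 7:00 AM.

Nov 28 2022 3:00 AM, Nov 28 2022 7:00 AM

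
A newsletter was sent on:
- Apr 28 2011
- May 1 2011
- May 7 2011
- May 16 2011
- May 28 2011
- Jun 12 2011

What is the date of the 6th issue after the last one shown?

Intervals are 3, 6, 9, 12, 15 days — an arithmetic progression with common difference 3.
Next gap: 18 days. Jun 12 2011 + 18 days = Jun 30 2011.
Next gap: 21 days. Jun 30 2011 + 21 days = Jul 21 2011.
Next gap: 24 days. Jul 21 2011 + 24 days = Aug 14 2011.
Next gap: 27 days. Aug 14 2011 + 27 days = Sep 10 2011.
Next gap: 30 days. Sep 10 2011 + 30 days = Oct 10 2011.
Next gap: 33 days. Oct 10 2011 + 33 days = Nov 12 2011.

Nov 12 2011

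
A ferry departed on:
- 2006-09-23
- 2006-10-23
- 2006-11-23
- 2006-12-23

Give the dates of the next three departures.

2007-01-23, 2007-02-23, 2007-03-23

Gaps: 30, 31, 30 days — not constant. Every event is on the 23rd of the month.
Pattern: the 23rd of each month.
January 2007: 2007-01-23.
February 2007: 2007-02-23.
March 2007: 2007-03-23.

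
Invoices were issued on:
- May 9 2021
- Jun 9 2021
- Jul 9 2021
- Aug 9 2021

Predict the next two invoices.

Each date is the 9th; the gaps (31, 30, 31) track the month lengths.
The rule is the 9th of each month.
September 2021: Sep 9 2021.
October 2021: Oct 9 2021.

Sep 9 2021, Oct 9 2021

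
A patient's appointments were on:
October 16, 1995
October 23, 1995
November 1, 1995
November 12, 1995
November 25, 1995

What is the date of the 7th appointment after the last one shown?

Gaps: 7, 9, 11, 13 days — each gap is 2 larger than the previous one.
Next gap: 15 days. November 25, 1995 + 15 days = December 10, 1995.
Next gap: 17 days. December 10, 1995 + 17 days = December 27, 1995.
Next gap: 19 days. December 27, 1995 + 19 days = January 15, 1996.
Next gap: 21 days. January 15, 1996 + 21 days = February 5, 1996.
Next gap: 23 days. February 5, 1996 + 23 days = February 28, 1996.
Next gap: 25 days. February 28, 1996 + 25 days = March 24, 1996.
Next gap: 27 days. March 24, 1996 + 27 days = April 20, 1996.

April 20, 1996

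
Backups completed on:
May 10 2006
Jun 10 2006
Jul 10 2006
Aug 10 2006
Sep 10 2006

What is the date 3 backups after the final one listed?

Dec 10 2006

Gaps: 31, 30, 31, 31 days — not constant. Every event is on the 10th of the month.
Pattern: the 10th of each month.
Next: October 2006 → Oct 10 2006.
Next: November 2006 → Nov 10 2006.
December 2006: Dec 10 2006.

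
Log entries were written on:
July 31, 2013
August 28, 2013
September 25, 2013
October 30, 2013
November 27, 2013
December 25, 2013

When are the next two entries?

Every date is a Wednesday; gaps 28, 28, 35, 28, 28 days.
Each is the last Wednesday of its month (at least one falls on the 29th or later, ruling out '4th Wednesday').
Last Wednesday of January 2014: January 29, 2014.
Last Wednesday of February 2014: February 26, 2014.

January 29, 2014; February 26, 2014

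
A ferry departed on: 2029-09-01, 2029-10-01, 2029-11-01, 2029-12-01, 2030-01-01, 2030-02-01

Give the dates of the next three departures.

The day-of-month is always 1 (30, 31, 30, 31, 31 days between events).
So this recurs on the 1st of each month.
March 2030: 2030-03-01.
April 2030: 2030-04-01.
May 2030: 2030-05-01.

2030-03-01, 2030-04-01, 2030-05-01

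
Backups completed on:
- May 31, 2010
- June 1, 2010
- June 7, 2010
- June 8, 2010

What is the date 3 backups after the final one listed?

Gaps: 1, 6, 1 days — not constant, but cyclic with period 2.
The events fall on every Monday and Tuesday.
The following Monday is June 14, 2010.
Next Tuesday: June 15, 2010.
The following Monday is June 21, 2010.

June 21, 2010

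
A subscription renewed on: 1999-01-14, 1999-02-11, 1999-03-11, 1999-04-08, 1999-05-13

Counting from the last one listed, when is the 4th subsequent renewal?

All dates are Thursdays, 28, 28, 28, 35 days apart.
Specifically, the 2nd Thursday of each month.
June 1999 — 2nd Thursday is 1999-06-10.
July 1999 — 2nd Thursday is 1999-07-08.
2nd Thursday of August 1999: 1999-08-12.
2nd Thursday of September 1999: 1999-09-09.

1999-09-09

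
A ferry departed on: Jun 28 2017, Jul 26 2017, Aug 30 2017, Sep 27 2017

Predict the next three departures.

Every date is a Wednesday; gaps 28, 35, 28 days.
Each is the last Wednesday of its month (at least one falls on the 29th or later, ruling out '4th Wednesday').
Last Wednesday of October 2017: Oct 25 2017.
Last Wednesday of November 2017: Nov 29 2017.
December 2017 ends with Wednesday Dec 27 2017.

Oct 25 2017, Nov 29 2017, Dec 27 2017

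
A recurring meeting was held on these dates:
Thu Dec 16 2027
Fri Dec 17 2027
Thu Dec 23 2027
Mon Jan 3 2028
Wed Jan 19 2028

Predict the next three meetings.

Wed Feb 9 2028, Mon Mar 6 2028, Thu Apr 6 2028

The spacing grows by 5 each time: 1, 6, 11, 16 days.
Next gap: 21 days. Wed Jan 19 2028 + 21 days = Wed Feb 9 2028.
Next gap: 26 days. Wed Feb 9 2028 + 26 days = Mon Mar 6 2028.
Next gap: 31 days. Mon Mar 6 2028 + 31 days = Thu Apr 6 2028.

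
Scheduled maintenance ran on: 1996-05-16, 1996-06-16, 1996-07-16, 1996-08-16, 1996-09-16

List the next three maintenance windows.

The day-of-month is always 16 (31, 30, 31, 31 days between events).
So this recurs on the 16th of each month.
Next: October 1996 → 1996-10-16.
Next: November 1996 → 1996-11-16.
December 1996: 1996-12-16.

1996-10-16, 1996-11-16, 1996-12-16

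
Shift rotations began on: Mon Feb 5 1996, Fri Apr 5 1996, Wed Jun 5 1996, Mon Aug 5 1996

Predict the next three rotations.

Each date is the 5th; the gaps (60, 61, 61) track the month lengths.
The rule is the 5th of every 2 months.
Next: October 1996 → Sat Oct 5 1996.
December 1996: Thu Dec 5 1996.
February 1997: Wed Feb 5 1997.

Sat Oct 5 1996, Thu Dec 5 1996, Wed Feb 5 1997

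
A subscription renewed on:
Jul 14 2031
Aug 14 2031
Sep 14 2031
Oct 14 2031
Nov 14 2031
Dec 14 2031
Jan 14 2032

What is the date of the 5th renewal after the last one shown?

Jun 14 2032

Gaps: 31, 31, 30, 31, 30, 31 days — not constant. Every event is on the 14th of the month.
Pattern: the 14th of each month.
February 2032: Feb 14 2032.
Next: March 2032 → Mar 14 2032.
Next: April 2032 → Apr 14 2032.
May 2032: May 14 2032.
Next: June 2032 → Jun 14 2032.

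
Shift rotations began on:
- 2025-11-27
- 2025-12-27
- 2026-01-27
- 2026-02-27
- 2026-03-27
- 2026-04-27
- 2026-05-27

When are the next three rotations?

2026-06-27, 2026-07-27, 2026-08-27

Each date is the 27th; the gaps (30, 31, 31, 28, 31, 30) track the month lengths.
The rule is the 27th of each month.
June 2026: 2026-06-27.
July 2026: 2026-07-27.
August 2026: 2026-08-27.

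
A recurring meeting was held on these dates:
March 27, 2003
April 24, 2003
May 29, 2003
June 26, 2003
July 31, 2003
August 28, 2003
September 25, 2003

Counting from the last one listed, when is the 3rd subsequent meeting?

These are Thursdays with 28, 35, 28, 35, 28, 28-day gaps.
Each is the final Thursday of its month — May 29, 2003 is past the 28th, so '4th Thursday' doesn't fit.
Last Thursday of October 2003: October 30, 2003.
Last Thursday of November 2003: November 27, 2003.
December 2003 ends with Thursday December 25, 2003.

December 25, 2003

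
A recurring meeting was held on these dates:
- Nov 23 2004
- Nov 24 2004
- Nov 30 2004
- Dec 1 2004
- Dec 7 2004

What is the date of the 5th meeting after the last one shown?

Dec 22 2004

Every event lands on a Tuesday or Wednesday (gaps cycle 1, 6, 1, 6).
So the schedule is: every Tuesday and Wednesday.
The following Wednesday is Dec 8 2004.
Next Tuesday: Dec 14 2004.
The following Wednesday is Dec 15 2004.
The following Tuesday is Dec 21 2004.
Next Wednesday: Dec 22 2004.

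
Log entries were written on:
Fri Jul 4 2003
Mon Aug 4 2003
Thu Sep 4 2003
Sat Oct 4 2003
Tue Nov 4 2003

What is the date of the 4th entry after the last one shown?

Gaps: 31, 31, 30, 31 days — not constant. Every event is on the 4th of the month.
Pattern: the 4th of each month.
December 2003: Thu Dec 4 2003.
Next: January 2004 → Sun Jan 4 2004.
February 2004: Wed Feb 4 2004.
March 2004: Thu Mar 4 2004.

Thu Mar 4 2004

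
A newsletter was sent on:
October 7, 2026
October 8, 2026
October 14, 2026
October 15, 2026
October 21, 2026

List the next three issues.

October 22, 2026; October 28, 2026; October 29, 2026

Every event lands on a Wednesday or Thursday (gaps cycle 1, 6, 1, 6).
So the schedule is: every Wednesday and Thursday.
Next Thursday: October 22, 2026.
The following Wednesday is October 28, 2026.
The following Thursday is October 29, 2026.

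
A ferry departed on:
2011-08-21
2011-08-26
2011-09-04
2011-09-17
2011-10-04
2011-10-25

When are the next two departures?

2011-11-19, 2011-12-18

Intervals are 5, 9, 13, 17, 21 days — an arithmetic progression with common difference 4.
Next gap: 25 days. 2011-10-25 + 25 days = 2011-11-19.
Next gap: 29 days. 2011-11-19 + 29 days = 2011-12-18.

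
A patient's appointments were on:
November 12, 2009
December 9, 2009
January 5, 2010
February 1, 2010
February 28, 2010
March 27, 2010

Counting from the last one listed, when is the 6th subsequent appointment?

September 5, 2010

Gaps between consecutive events: 27, 27, 27, 27, 27 days — a constant 27-day interval.
March 27, 2010 + 27 days = April 23, 2010.
April 23, 2010 + 27 days = May 20, 2010.
May 20, 2010 + 27 days = June 16, 2010.
June 16, 2010 + 27 days = July 13, 2010.
July 13, 2010 + 27 days = August 9, 2010.
August 9, 2010 + 27 days = September 5, 2010.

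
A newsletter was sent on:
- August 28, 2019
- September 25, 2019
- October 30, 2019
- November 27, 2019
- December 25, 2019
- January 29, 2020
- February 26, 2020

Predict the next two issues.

March 25, 2020; April 29, 2020

These are Wednesdays with 28, 35, 28, 28, 35, 28-day gaps.
Each is the final Wednesday of its month — October 30, 2019 is past the 28th, so '4th Wednesday' doesn't fit.
March 2020 ends with Wednesday March 25, 2020.
Last Wednesday of April 2020: April 29, 2020.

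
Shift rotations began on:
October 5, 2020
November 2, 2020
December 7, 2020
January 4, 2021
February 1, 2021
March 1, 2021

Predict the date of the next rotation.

Gaps: 28, 35, 28, 28, 28 days — a mix of 28 and 35. Every date is a Monday.
Each is the 1st Monday of its month.
1st Monday of April 2021: April 5, 2021.

April 5, 2021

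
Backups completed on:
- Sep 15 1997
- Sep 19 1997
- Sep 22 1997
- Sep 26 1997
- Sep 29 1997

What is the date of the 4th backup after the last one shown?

The gap pattern 4, 3, 4, 3 repeats every 2 events.
These are the Mondays and Fridays of each week.
The following Friday is Oct 3 1997.
The following Monday is Oct 6 1997.
The following Friday is Oct 10 1997.
Next Monday: Oct 13 1997.

Oct 13 1997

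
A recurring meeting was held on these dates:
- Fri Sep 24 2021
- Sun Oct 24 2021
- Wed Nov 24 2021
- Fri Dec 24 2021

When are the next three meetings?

Gaps: 30, 31, 30 days — not constant. Every event is on the 24th of the month.
Pattern: the 24th of each month.
Next: January 2022 → Mon Jan 24 2022.
February 2022: Thu Feb 24 2022.
Next: March 2022 → Thu Mar 24 2022.

Mon Jan 24 2022, Thu Feb 24 2022, Thu Mar 24 2022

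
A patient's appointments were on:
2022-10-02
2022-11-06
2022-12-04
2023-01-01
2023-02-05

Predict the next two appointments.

2023-03-05, 2023-04-02

These are Sundays at 28- or 35-day spacing (35, 28, 28, 35).
The pattern: 1st Sunday of the month.
1st Sunday of March 2023: 2023-03-05.
1st Sunday of April 2023: 2023-04-02.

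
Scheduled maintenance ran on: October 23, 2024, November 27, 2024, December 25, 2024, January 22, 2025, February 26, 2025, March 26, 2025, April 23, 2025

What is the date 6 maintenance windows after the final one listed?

October 22, 2025

All dates are Wednesdays, 35, 28, 28, 35, 28, 28 days apart.
Specifically, the 4th Wednesday of each month.
May 2025 — 4th Wednesday is May 28, 2025.
June 2025 — 4th Wednesday is June 25, 2025.
July 2025 — 4th Wednesday is July 23, 2025.
4th Wednesday of August 2025: August 27, 2025.
September 2025 — 4th Wednesday is September 24, 2025.
October 2025 — 4th Wednesday is October 22, 2025.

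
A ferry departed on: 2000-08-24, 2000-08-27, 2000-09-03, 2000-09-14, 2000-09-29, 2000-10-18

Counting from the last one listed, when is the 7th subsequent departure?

The spacing grows by 4 each time: 3, 7, 11, 15, 19 days.
Next gap: 23 days. 2000-10-18 + 23 days = 2000-11-10.
Next gap: 27 days. 2000-11-10 + 27 days = 2000-12-07.
Next gap: 31 days. 2000-12-07 + 31 days = 2001-01-07.
Next gap: 35 days. 2001-01-07 + 35 days = 2001-02-11.
Next gap: 39 days. 2001-02-11 + 39 days = 2001-03-22.
Next gap: 43 days. 2001-03-22 + 43 days = 2001-05-04.
Next gap: 47 days. 2001-05-04 + 47 days = 2001-06-20.

2001-06-20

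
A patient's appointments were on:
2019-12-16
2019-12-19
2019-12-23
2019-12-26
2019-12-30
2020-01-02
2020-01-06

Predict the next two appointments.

Every event lands on a Monday or Thursday (gaps cycle 3, 4, 3, 4, 3, 4).
So the schedule is: every Monday and Thursday.
The following Thursday is 2020-01-09.
Next Monday: 2020-01-13.

2020-01-09, 2020-01-13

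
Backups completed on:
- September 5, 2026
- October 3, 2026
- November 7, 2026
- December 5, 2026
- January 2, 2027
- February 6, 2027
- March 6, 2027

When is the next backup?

April 3, 2027

All dates are Saturdays, 28, 35, 28, 28, 35, 28 days apart.
Specifically, the 1st Saturday of each month.
1st Saturday of April 2027: April 3, 2027.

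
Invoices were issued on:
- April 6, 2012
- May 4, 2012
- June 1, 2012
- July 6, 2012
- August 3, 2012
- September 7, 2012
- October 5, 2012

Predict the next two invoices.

All dates are Fridays, 28, 28, 35, 28, 35, 28 days apart.
Specifically, the 1st Friday of each month.
1st Friday of November 2012: November 2, 2012.
1st Friday of December 2012: December 7, 2012.

November 2, 2012; December 7, 2012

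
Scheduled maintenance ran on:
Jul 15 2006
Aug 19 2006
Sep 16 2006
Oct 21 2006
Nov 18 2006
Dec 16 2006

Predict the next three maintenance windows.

Jan 20 2007, Feb 17 2007, Mar 17 2007

These are Saturdays at 28- or 35-day spacing (35, 28, 35, 28, 28).
The pattern: 3rd Saturday of the month.
3rd Saturday of January 2007: Jan 20 2007.
February 2007 — 3rd Saturday is Feb 17 2007.
3rd Saturday of March 2007: Mar 17 2007.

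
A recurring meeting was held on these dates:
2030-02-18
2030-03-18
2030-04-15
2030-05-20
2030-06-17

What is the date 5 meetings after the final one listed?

2030-11-18

These are Mondays at 28- or 35-day spacing (28, 28, 35, 28).
The pattern: 3rd Monday of the month.
July 2030 — 3rd Monday is 2030-07-15.
August 2030 — 3rd Monday is 2030-08-19.
3rd Monday of September 2030: 2030-09-16.
3rd Monday of October 2030: 2030-10-21.
November 2030 — 3rd Monday is 2030-11-18.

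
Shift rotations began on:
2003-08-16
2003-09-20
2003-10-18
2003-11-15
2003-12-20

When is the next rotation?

Gaps: 35, 28, 28, 35 days — a mix of 28 and 35. Every date is a Saturday.
Each is the 3rd Saturday of its month.
3rd Saturday of January 2004: 2004-01-17.

2004-01-17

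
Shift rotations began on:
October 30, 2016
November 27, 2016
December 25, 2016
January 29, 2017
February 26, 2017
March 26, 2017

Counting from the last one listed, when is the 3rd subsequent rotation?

June 25, 2017

All Sundays; the gaps (28, 28, 35, 28, 28) vary with month length.
This is the last Sunday of each month.
Last Sunday of April 2017: April 30, 2017.
May 2017 ends with Sunday May 28, 2017.
June 2017 ends with Sunday June 25, 2017.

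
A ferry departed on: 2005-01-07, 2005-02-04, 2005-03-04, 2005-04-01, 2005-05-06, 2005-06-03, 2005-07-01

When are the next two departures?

2005-08-05, 2005-09-02

All dates are Fridays, 28, 28, 28, 35, 28, 28 days apart.
Specifically, the 1st Friday of each month.
August 2005 — 1st Friday is 2005-08-05.
1st Friday of September 2005: 2005-09-02.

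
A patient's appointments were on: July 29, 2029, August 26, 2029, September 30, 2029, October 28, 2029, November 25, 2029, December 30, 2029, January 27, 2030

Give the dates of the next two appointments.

Every date is a Sunday; gaps 28, 35, 28, 28, 35, 28 days.
Each is the last Sunday of its month (at least one falls on the 29th or later, ruling out '4th Sunday').
February 2030 ends with Sunday February 24, 2030.
March 2030 ends with Sunday March 31, 2030.

February 24, 2030; March 31, 2030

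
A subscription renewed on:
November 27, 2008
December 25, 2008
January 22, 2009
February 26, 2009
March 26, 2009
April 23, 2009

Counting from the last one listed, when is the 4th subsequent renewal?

These are Thursdays at 28- or 35-day spacing (28, 28, 35, 28, 28).
The pattern: 4th Thursday of the month.
May 2009 — 4th Thursday is May 28, 2009.
June 2009 — 4th Thursday is June 25, 2009.
July 2009 — 4th Thursday is July 23, 2009.
August 2009 — 4th Thursday is August 27, 2009.

August 27, 2009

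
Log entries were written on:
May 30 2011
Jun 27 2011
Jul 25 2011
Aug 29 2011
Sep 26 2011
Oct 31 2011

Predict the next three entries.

Every date is a Monday; gaps 28, 28, 35, 28, 35 days.
Each is the last Monday of its month (at least one falls on the 29th or later, ruling out '4th Monday').
November 2011 ends with Monday Nov 28 2011.
Last Monday of December 2011: Dec 26 2011.
January 2012 ends with Monday Jan 30 2012.

Nov 28 2011, Dec 26 2011, Jan 30 2012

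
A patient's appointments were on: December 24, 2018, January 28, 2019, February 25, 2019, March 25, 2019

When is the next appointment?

Gaps: 35, 28, 28 days — a mix of 28 and 35. Every date is a Monday.
Each is the 4th Monday of its month.
4th Monday of April 2019: April 22, 2019.

April 22, 2019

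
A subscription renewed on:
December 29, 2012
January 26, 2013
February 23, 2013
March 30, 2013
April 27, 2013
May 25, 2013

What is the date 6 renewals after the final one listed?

November 30, 2013

Every date is a Saturday; gaps 28, 28, 35, 28, 28 days.
Each is the last Saturday of its month (at least one falls on the 29th or later, ruling out '4th Saturday').
Last Saturday of June 2013: June 29, 2013.
Last Saturday of July 2013: July 27, 2013.
Last Saturday of August 2013: August 31, 2013.
Last Saturday of September 2013: September 28, 2013.
October 2013 ends with Saturday October 26, 2013.
Last Saturday of November 2013: November 30, 2013.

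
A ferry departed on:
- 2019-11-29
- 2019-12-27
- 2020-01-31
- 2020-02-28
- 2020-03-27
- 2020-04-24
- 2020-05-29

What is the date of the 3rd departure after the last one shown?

2020-08-28

All Fridays; the gaps (28, 35, 28, 28, 28, 35) vary with month length.
This is the last Friday of each month.
Last Friday of June 2020: 2020-06-26.
Last Friday of July 2020: 2020-07-31.
Last Friday of August 2020: 2020-08-28.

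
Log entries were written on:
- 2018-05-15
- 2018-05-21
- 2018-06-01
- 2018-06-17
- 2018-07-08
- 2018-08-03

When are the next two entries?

The spacing grows by 5 each time: 6, 11, 16, 21, 26 days.
Next gap: 31 days. 2018-08-03 + 31 days = 2018-09-03.
Next gap: 36 days. 2018-09-03 + 36 days = 2018-10-09.

2018-09-03, 2018-10-09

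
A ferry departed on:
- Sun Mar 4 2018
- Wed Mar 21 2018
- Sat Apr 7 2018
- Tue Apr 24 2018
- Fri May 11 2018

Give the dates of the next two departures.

Every event comes 17 days after the last (17, 17, 17, 17).
Fri May 11 2018 + 17 days = Mon May 28 2018.
Mon May 28 2018 + 17 days = Thu Jun 14 2018.

Mon May 28 2018, Thu Jun 14 2018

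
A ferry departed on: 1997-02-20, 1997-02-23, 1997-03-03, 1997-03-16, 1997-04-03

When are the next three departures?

Intervals are 3, 8, 13, 18 days — an arithmetic progression with common difference 5.
Next gap: 23 days. 1997-04-03 + 23 days = 1997-04-26.
Next gap: 28 days. 1997-04-26 + 28 days = 1997-05-24.
Next gap: 33 days. 1997-05-24 + 33 days = 1997-06-26.

1997-04-26, 1997-05-24, 1997-06-26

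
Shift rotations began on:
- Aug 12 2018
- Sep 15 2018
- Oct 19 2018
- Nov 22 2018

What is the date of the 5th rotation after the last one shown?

May 11 2019

Gaps between consecutive events: 34, 34, 34 days — a constant 34-day interval.
Nov 22 2018 + 34 days = Dec 26 2018.
Dec 26 2018 + 34 days = Jan 29 2019.
Jan 29 2019 + 34 days = Mar 4 2019.
Mar 4 2019 + 34 days = Apr 7 2019.
Apr 7 2019 + 34 days = May 11 2019.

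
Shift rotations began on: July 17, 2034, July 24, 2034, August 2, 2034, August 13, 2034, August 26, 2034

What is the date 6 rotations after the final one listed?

December 24, 2034

Intervals are 7, 9, 11, 13 days — an arithmetic progression with common difference 2.
Next gap: 15 days. August 26, 2034 + 15 days = September 10, 2034.
Next gap: 17 days. September 10, 2034 + 17 days = September 27, 2034.
Next gap: 19 days. September 27, 2034 + 19 days = October 16, 2034.
Next gap: 21 days. October 16, 2034 + 21 days = November 6, 2034.
Next gap: 23 days. November 6, 2034 + 23 days = November 29, 2034.
Next gap: 25 days. November 29, 2034 + 25 days = December 24, 2034.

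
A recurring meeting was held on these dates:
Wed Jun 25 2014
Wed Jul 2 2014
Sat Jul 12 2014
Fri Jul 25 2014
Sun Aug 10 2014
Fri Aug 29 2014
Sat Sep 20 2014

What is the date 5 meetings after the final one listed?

Sun Feb 22 2015

The spacing grows by 3 each time: 7, 10, 13, 16, 19, 22 days.
Next gap: 25 days. Sat Sep 20 2014 + 25 days = Wed Oct 15 2014.
Next gap: 28 days. Wed Oct 15 2014 + 28 days = Wed Nov 12 2014.
Next gap: 31 days. Wed Nov 12 2014 + 31 days = Sat Dec 13 2014.
Next gap: 34 days. Sat Dec 13 2014 + 34 days = Fri Jan 16 2015.
Next gap: 37 days. Fri Jan 16 2015 + 37 days = Sun Feb 22 2015.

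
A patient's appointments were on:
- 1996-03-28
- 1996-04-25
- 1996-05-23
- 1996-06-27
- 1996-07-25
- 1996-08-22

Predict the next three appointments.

All dates are Thursdays, 28, 28, 35, 28, 28 days apart.
Specifically, the 4th Thursday of each month.
4th Thursday of September 1996: 1996-09-26.
4th Thursday of October 1996: 1996-10-24.
4th Thursday of November 1996: 1996-11-28.

1996-09-26, 1996-10-24, 1996-11-28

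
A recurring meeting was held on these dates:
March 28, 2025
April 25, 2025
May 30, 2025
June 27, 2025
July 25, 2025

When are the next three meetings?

August 29, 2025; September 26, 2025; October 31, 2025

All Fridays; the gaps (28, 35, 28, 28) vary with month length.
This is the last Friday of each month.
August 2025 ends with Friday August 29, 2025.
Last Friday of September 2025: September 26, 2025.
October 2025 ends with Friday October 31, 2025.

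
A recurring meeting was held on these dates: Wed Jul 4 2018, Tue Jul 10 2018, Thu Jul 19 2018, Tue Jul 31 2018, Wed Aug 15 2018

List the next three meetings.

The spacing grows by 3 each time: 6, 9, 12, 15 days.
Next gap: 18 days. Wed Aug 15 2018 + 18 days = Sun Sep 2 2018.
Next gap: 21 days. Sun Sep 2 2018 + 21 days = Sun Sep 23 2018.
Next gap: 24 days. Sun Sep 23 2018 + 24 days = Wed Oct 17 2018.

Sun Sep 2 2018, Sun Sep 23 2018, Wed Oct 17 2018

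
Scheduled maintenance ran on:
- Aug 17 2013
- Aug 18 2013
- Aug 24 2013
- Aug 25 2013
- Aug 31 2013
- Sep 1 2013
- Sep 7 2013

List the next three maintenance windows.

Gaps: 1, 6, 1, 6, 1, 6 days — not constant, but cyclic with period 2.
The events fall on every Saturday and Sunday.
The following Sunday is Sep 8 2013.
Next Saturday: Sep 14 2013.
Next Sunday: Sep 15 2013.

Sep 8 2013, Sep 14 2013, Sep 15 2013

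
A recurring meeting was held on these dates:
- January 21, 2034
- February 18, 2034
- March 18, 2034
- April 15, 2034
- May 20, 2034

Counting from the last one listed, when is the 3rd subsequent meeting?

These are Saturdays at 28- or 35-day spacing (28, 28, 28, 35).
The pattern: 3rd Saturday of the month.
3rd Saturday of June 2034: June 17, 2034.
3rd Saturday of July 2034: July 15, 2034.
August 2034 — 3rd Saturday is August 19, 2034.

August 19, 2034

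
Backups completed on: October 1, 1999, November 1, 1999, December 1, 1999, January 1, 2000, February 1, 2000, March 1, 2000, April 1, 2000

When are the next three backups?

May 1, 2000; June 1, 2000; July 1, 2000

Each date is the 1st; the gaps (31, 30, 31, 31, 29, 31) track the month lengths.
The rule is the 1st of each month.
May 2000: May 1, 2000.
June 2000: June 1, 2000.
July 2000: July 1, 2000.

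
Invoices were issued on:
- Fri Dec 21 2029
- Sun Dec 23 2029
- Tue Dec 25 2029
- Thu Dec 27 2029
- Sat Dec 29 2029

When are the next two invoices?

Gaps between consecutive events: 2, 2, 2, 2 days — a constant 2-day interval.
Sat Dec 29 2029 + 2 days = Mon Dec 31 2029.
Mon Dec 31 2029 + 2 days = Wed Jan 2 2030.

Mon Dec 31 2029, Wed Jan 2 2030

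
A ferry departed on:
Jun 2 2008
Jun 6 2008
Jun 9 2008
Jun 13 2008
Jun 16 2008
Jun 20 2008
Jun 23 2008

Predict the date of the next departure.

Jun 27 2008

Gaps: 4, 3, 4, 3, 4, 3 days — not constant, but cyclic with period 2.
The events fall on every Monday and Friday.
The following Friday is Jun 27 2008.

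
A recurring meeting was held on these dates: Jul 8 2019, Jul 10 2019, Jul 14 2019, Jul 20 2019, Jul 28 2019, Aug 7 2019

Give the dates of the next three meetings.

Aug 19 2019, Sep 2 2019, Sep 18 2019

Gaps: 2, 4, 6, 8, 10 days — each gap is 2 larger than the previous one.
Next gap: 12 days. Aug 7 2019 + 12 days = Aug 19 2019.
Next gap: 14 days. Aug 19 2019 + 14 days = Sep 2 2019.
Next gap: 16 days. Sep 2 2019 + 16 days = Sep 18 2019.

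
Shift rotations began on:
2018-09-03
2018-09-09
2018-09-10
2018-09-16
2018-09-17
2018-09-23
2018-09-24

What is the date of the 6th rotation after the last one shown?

2018-10-15

Gaps: 6, 1, 6, 1, 6, 1 days — not constant, but cyclic with period 2.
The events fall on every Monday and Sunday.
The following Sunday is 2018-09-30.
Next Monday: 2018-10-01.
The following Sunday is 2018-10-07.
Next Monday: 2018-10-08.
The following Sunday is 2018-10-14.
The following Monday is 2018-10-15.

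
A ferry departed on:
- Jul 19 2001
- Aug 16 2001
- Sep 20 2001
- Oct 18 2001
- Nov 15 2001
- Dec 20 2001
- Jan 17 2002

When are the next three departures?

Feb 21 2002, Mar 21 2002, Apr 18 2002

These are Thursdays at 28- or 35-day spacing (28, 35, 28, 28, 35, 28).
The pattern: 3rd Thursday of the month.
3rd Thursday of February 2002: Feb 21 2002.
3rd Thursday of March 2002: Mar 21 2002.
April 2002 — 3rd Thursday is Apr 18 2002.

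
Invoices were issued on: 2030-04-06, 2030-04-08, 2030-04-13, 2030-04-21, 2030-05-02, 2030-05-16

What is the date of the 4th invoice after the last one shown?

2030-08-10

Gaps: 2, 5, 8, 11, 14 days — each gap is 3 larger than the previous one.
Next gap: 17 days. 2030-05-16 + 17 days = 2030-06-02.
Next gap: 20 days. 2030-06-02 + 20 days = 2030-06-22.
Next gap: 23 days. 2030-06-22 + 23 days = 2030-07-15.
Next gap: 26 days. 2030-07-15 + 26 days = 2030-08-10.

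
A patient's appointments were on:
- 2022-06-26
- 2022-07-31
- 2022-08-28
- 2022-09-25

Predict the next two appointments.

All Sundays; the gaps (35, 28, 28) vary with month length.
This is the last Sunday of each month.
Last Sunday of October 2022: 2022-10-30.
Last Sunday of November 2022: 2022-11-27.

2022-10-30, 2022-11-27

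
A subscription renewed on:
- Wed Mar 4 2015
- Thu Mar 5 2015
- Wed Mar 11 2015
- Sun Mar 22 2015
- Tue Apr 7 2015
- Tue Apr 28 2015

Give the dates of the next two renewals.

Sun May 24 2015, Wed Jun 24 2015

Gaps: 1, 6, 11, 16, 21 days — each gap is 5 larger than the previous one.
Next gap: 26 days. Tue Apr 28 2015 + 26 days = Sun May 24 2015.
Next gap: 31 days. Sun May 24 2015 + 31 days = Wed Jun 24 2015.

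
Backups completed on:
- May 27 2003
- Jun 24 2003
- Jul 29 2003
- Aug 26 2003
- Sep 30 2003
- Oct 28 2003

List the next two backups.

These are Tuesdays with 28, 35, 28, 35, 28-day gaps.
Each is the final Tuesday of its month — Jul 29 2003 is past the 28th, so '4th Tuesday' doesn't fit.
Last Tuesday of November 2003: Nov 25 2003.
Last Tuesday of December 2003: Dec 30 2003.

Nov 25 2003, Dec 30 2003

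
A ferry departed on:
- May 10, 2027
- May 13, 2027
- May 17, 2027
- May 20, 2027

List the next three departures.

May 24, 2027; May 27, 2027; May 31, 2027

The gap pattern 3, 4, 3 repeats every 2 events.
These are the Mondays and Thursdays of each week.
The following Monday is May 24, 2027.
The following Thursday is May 27, 2027.
Next Monday: May 31, 2027.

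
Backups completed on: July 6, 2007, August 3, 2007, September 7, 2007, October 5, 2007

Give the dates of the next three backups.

November 2, 2007; December 7, 2007; January 4, 2008

These are Fridays at 28- or 35-day spacing (28, 35, 28).
The pattern: 1st Friday of the month.
1st Friday of November 2007: November 2, 2007.
1st Friday of December 2007: December 7, 2007.
January 2008 — 1st Friday is January 4, 2008.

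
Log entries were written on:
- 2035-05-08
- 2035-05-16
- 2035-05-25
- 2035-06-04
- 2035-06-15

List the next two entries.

2035-06-27, 2035-07-10

Intervals are 8, 9, 10, 11 days — an arithmetic progression with common difference 1.
Next gap: 12 days. 2035-06-15 + 12 days = 2035-06-27.
Next gap: 13 days. 2035-06-27 + 13 days = 2035-07-10.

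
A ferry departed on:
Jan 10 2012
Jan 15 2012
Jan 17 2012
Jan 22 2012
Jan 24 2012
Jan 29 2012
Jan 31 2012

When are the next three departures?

Feb 5 2012, Feb 7 2012, Feb 12 2012

The gap pattern 5, 2, 5, 2, 5, 2 repeats every 2 events.
These are the Tuesdays and Sundays of each week.
Next Sunday: Feb 5 2012.
Next Tuesday: Feb 7 2012.
Next Sunday: Feb 12 2012.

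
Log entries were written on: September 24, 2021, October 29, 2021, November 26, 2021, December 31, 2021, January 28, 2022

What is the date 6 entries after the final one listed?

July 29, 2022

These are Fridays with 35, 28, 35, 28-day gaps.
Each is the final Friday of its month — October 29, 2021 is past the 28th, so '4th Friday' doesn't fit.
Last Friday of February 2022: February 25, 2022.
March 2022 ends with Friday March 25, 2022.
April 2022 ends with Friday April 29, 2022.
May 2022 ends with Friday May 27, 2022.
June 2022 ends with Friday June 24, 2022.
Last Friday of July 2022: July 29, 2022.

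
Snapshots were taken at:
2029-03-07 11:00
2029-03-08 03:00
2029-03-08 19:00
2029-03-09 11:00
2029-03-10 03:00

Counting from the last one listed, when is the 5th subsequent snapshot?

2029-03-13 11:00

The interval is a steady 16 hours (16, 16, 16, 16).
2029-03-10 03:00 + 16 h = 2029-03-10 19:00.
2029-03-10 19:00 + 16 h = 2029-03-11 11:00.
2029-03-11 11:00 + 16 h = 2029-03-12 03:00.
2029-03-12 03:00 + 16 h = 2029-03-12 19:00.
2029-03-12 19:00 + 16 h = 2029-03-13 11:00.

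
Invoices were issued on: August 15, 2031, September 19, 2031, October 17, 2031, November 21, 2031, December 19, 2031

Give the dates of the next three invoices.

All dates are Fridays, 35, 28, 35, 28 days apart.
Specifically, the 3rd Friday of each month.
3rd Friday of January 2032: January 16, 2032.
February 2032 — 3rd Friday is February 20, 2032.
March 2032 — 3rd Friday is March 19, 2032.

January 16, 2032; February 20, 2032; March 19, 2032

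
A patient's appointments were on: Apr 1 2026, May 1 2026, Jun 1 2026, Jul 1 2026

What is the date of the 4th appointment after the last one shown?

Gaps: 30, 31, 30 days — not constant. Every event is on the 1st of the month.
Pattern: the 1st of each month.
August 2026: Aug 1 2026.
September 2026: Sep 1 2026.
Next: October 2026 → Oct 1 2026.
Next: November 2026 → Nov 1 2026.

Nov 1 2026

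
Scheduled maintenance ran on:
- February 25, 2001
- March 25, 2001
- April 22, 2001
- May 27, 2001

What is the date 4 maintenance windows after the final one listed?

All dates are Sundays, 28, 28, 35 days apart.
Specifically, the 4th Sunday of each month.
4th Sunday of June 2001: June 24, 2001.
July 2001 — 4th Sunday is July 22, 2001.
August 2001 — 4th Sunday is August 26, 2001.
September 2001 — 4th Sunday is September 23, 2001.

September 23, 2001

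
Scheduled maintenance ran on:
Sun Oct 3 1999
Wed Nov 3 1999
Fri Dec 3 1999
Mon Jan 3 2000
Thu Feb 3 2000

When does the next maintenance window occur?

Fri Mar 3 2000

Each date is the 3rd; the gaps (31, 30, 31, 31) track the month lengths.
The rule is the 3rd of each month.
March 2000: Fri Mar 3 2000.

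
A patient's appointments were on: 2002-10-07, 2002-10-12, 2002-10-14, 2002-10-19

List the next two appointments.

Gaps: 5, 2, 5 days — not constant, but cyclic with period 2.
The events fall on every Monday and Saturday.
The following Monday is 2002-10-21.
The following Saturday is 2002-10-26.

2002-10-21, 2002-10-26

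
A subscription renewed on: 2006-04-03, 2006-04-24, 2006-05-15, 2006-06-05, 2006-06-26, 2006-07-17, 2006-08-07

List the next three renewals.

Every event comes 21 days after the last (21, 21, 21, 21, 21, 21).
2006-08-07 + 21 days = 2006-08-28.
2006-08-28 + 21 days = 2006-09-18.
2006-09-18 + 21 days = 2006-10-09.

2006-08-28, 2006-09-18, 2006-10-09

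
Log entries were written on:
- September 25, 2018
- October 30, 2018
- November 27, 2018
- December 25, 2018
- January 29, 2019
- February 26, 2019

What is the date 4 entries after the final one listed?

June 25, 2019

All Tuesdays; the gaps (35, 28, 28, 35, 28) vary with month length.
This is the last Tuesday of each month.
March 2019 ends with Tuesday March 26, 2019.
Last Tuesday of April 2019: April 30, 2019.
Last Tuesday of May 2019: May 28, 2019.
June 2019 ends with Tuesday June 25, 2019.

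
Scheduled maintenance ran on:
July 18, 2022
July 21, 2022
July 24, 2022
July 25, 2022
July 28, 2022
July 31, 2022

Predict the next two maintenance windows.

August 1, 2022; August 4, 2022

Every event lands on a Monday or Thursday or Sunday (gaps cycle 3, 3, 1, 3, 3).
So the schedule is: every Monday, Thursday and Sunday.
Next Monday: August 1, 2022.
Next Thursday: August 4, 2022.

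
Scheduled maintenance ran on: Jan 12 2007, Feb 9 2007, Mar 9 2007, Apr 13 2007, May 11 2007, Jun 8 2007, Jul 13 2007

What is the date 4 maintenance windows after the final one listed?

Nov 9 2007

All dates are Fridays, 28, 28, 35, 28, 28, 35 days apart.
Specifically, the 2nd Friday of each month.
August 2007 — 2nd Friday is Aug 10 2007.
September 2007 — 2nd Friday is Sep 14 2007.
2nd Friday of October 2007: Oct 12 2007.
November 2007 — 2nd Friday is Nov 9 2007.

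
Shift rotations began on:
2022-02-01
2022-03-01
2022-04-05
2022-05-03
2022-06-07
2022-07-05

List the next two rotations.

These are Tuesdays at 28- or 35-day spacing (28, 35, 28, 35, 28).
The pattern: 1st Tuesday of the month.
1st Tuesday of August 2022: 2022-08-02.
September 2022 — 1st Tuesday is 2022-09-06.

2022-08-02, 2022-09-06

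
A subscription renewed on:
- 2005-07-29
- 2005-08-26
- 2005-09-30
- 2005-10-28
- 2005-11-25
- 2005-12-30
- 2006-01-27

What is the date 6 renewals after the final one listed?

2006-07-28

All Fridays; the gaps (28, 35, 28, 28, 35, 28) vary with month length.
This is the last Friday of each month.
February 2006 ends with Friday 2006-02-24.
March 2006 ends with Friday 2006-03-31.
Last Friday of April 2006: 2006-04-28.
Last Friday of May 2006: 2006-05-26.
June 2006 ends with Friday 2006-06-30.
Last Friday of July 2006: 2006-07-28.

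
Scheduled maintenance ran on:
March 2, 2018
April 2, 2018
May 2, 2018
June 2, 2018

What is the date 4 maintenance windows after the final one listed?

October 2, 2018

Gaps: 31, 30, 31 days — not constant. Every event is on the 2nd of the month.
Pattern: the 2nd of each month.
Next: July 2018 → July 2, 2018.
Next: August 2018 → August 2, 2018.
Next: September 2018 → September 2, 2018.
October 2018: October 2, 2018.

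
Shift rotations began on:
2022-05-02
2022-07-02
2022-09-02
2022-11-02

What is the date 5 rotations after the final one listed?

Each date is the 2nd; the gaps (61, 62, 61) track the month lengths.
The rule is the 2nd of every 2 months.
Next: January 2023 → 2023-01-02.
Next: March 2023 → 2023-03-02.
May 2023: 2023-05-02.
July 2023: 2023-07-02.
September 2023: 2023-09-02.

2023-09-02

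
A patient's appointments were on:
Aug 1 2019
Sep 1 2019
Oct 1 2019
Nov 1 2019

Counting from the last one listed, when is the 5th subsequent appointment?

Apr 1 2020

Each date is the 1st; the gaps (31, 30, 31) track the month lengths.
The rule is the 1st of each month.
Next: December 2019 → Dec 1 2019.
Next: January 2020 → Jan 1 2020.
February 2020: Feb 1 2020.
Next: March 2020 → Mar 1 2020.
Next: April 2020 → Apr 1 2020.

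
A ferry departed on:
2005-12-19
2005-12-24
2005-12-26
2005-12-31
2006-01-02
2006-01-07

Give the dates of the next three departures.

2006-01-09, 2006-01-14, 2006-01-16

Every event lands on a Monday or Saturday (gaps cycle 5, 2, 5, 2, 5).
So the schedule is: every Monday and Saturday.
Next Monday: 2006-01-09.
Next Saturday: 2006-01-14.
The following Monday is 2006-01-16.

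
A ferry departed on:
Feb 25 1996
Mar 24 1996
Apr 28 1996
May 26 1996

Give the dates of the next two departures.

All dates are Sundays, 28, 35, 28 days apart.
Specifically, the 4th Sunday of each month.
June 1996 — 4th Sunday is Jun 23 1996.
4th Sunday of July 1996: Jul 28 1996.

Jun 23 1996, Jul 28 1996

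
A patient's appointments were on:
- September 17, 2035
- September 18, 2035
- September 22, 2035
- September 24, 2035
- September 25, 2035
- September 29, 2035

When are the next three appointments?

October 1, 2035; October 2, 2035; October 6, 2035

The gap pattern 1, 4, 2, 1, 4 repeats every 3 events.
These are the Mondays, Tuesdays and Saturdays of each week.
The following Monday is October 1, 2035.
The following Tuesday is October 2, 2035.
Next Saturday: October 6, 2035.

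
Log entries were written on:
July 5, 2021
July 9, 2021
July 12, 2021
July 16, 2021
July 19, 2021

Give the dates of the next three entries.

July 23, 2021; July 26, 2021; July 30, 2021

The gap pattern 4, 3, 4, 3 repeats every 2 events.
These are the Mondays and Fridays of each week.
Next Friday: July 23, 2021.
The following Monday is July 26, 2021.
Next Friday: July 30, 2021.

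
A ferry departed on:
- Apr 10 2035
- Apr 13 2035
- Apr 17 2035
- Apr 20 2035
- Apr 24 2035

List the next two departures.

Apr 27 2035, May 1 2035

Every event lands on a Tuesday or Friday (gaps cycle 3, 4, 3, 4).
So the schedule is: every Tuesday and Friday.
The following Friday is Apr 27 2035.
The following Tuesday is May 1 2035.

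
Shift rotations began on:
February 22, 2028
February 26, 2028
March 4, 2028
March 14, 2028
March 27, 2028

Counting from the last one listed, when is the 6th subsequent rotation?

August 15, 2028

Gaps: 4, 7, 10, 13 days — each gap is 3 larger than the previous one.
Next gap: 16 days. March 27, 2028 + 16 days = April 12, 2028.
Next gap: 19 days. April 12, 2028 + 19 days = May 1, 2028.
Next gap: 22 days. May 1, 2028 + 22 days = May 23, 2028.
Next gap: 25 days. May 23, 2028 + 25 days = June 17, 2028.
Next gap: 28 days. June 17, 2028 + 28 days = July 15, 2028.
Next gap: 31 days. July 15, 2028 + 31 days = August 15, 2028.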